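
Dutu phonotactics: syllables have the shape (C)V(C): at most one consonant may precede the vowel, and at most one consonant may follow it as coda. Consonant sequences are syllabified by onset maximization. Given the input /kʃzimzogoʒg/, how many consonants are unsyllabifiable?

3

Syllabifying with onset maximization leaves /k/, /ʃ/, /g/ stranded (at most one coda consonant is licensed; onsets are limited to one consonant).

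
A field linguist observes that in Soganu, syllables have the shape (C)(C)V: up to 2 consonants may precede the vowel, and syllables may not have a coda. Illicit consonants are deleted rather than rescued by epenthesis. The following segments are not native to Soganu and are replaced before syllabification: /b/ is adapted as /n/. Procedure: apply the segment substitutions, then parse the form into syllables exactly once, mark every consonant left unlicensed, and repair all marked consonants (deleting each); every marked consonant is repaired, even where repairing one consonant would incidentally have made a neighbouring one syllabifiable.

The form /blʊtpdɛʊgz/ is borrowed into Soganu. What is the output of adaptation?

Substitution: /b/ → /n/, giving /nlʊtpdɛʊgz/.
The consonants /t/, /g/, /z/ cannot be parsed into a legal (C)(C)V syllable (no codas are permitted; onsets may contain at most 2 consonants).
Deletion applies to /t/, /g/, /z/.

nlʊpdɛʊ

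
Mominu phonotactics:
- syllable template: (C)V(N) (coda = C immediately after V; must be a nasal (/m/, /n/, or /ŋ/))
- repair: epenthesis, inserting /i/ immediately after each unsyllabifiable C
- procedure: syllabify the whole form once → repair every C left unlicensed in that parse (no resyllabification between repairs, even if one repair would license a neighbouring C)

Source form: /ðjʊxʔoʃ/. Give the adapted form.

Syllabifying with onset maximization leaves /ð/, /x/, /ʃ/ stranded (only a nasal (/m/, /n/, or /ŋ/) is licensed in coda position; onsets are limited to one consonant).
Inserting the epenthetic vowel yields /ð/ → /ði/, /x/ → /xi/, /ʃ/ → /ʃi/.

ðijʊxiʔoʃi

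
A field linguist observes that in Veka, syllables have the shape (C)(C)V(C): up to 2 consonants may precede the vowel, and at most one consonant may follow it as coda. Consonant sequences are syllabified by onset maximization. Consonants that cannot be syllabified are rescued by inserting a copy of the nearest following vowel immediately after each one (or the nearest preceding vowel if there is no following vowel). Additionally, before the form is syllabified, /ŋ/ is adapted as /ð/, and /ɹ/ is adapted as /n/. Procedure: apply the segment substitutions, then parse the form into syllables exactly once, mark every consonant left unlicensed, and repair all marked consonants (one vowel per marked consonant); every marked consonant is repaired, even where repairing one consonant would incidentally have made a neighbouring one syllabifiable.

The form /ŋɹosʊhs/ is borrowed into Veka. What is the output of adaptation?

ðnosʊhsʊ

Substitution: /ŋ/ → /ð/, /ɹ/ → /n/, giving /ðnosʊhs/.
The consonants /s/ cannot be parsed into a legal (C)(C)V(C) syllable (at most one coda consonant is licensed; onsets may contain at most 2 consonants).
Epenthesis after each stranded consonant: /s/ → /sʊ/.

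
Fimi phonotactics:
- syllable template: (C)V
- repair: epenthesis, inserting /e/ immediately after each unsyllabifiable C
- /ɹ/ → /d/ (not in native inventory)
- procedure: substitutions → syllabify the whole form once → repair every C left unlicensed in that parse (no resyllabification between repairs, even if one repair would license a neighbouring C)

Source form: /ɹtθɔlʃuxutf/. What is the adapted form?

Substitution: /ɹ/ → /d/, giving /dtθɔlʃuxutf/.
Syllabifying with onset maximization leaves /d/, /t/, /l/, /t/, /f/ stranded (no codas are permitted; onsets are limited to one consonant).
Inserting the epenthetic vowel yields /d/ → /de/, /t/ → /te/, /l/ → /le/, /t/ → /te/, /f/ → /fe/.

deteθɔleʃuxutefe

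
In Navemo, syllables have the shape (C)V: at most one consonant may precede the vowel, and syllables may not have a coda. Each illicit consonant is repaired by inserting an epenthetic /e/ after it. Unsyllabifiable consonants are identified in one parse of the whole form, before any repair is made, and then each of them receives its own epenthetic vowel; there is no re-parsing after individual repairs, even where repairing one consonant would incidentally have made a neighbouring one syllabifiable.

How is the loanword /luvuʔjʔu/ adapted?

Under (C)V, the unsyllabifiable consonants are /ʔ/, /j/ (no codas are permitted; onsets are limited to one consonant).
Each unlicensed consonant becomes the onset of a new syllable: /ʔ/ → /ʔe/, /j/ → /je/.

luvuʔejeʔu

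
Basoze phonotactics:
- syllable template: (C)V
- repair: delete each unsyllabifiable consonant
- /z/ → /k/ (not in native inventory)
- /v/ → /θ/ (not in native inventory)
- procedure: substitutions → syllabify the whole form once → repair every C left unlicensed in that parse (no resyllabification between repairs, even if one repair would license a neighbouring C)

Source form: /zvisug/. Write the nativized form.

θisu

Substitution: /z/ → /k/, /v/ → /θ/, giving /kθisug/.
Syllabifying with onset maximization leaves /k/, /g/ stranded (no codas are permitted; onsets are limited to one consonant).
Deleting the stranded consonants removes /k/, /g/.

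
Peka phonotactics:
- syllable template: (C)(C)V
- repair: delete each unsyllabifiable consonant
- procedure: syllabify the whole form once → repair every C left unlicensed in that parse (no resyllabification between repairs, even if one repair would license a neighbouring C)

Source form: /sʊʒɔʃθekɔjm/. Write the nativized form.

sʊʒɔʃθekɔ

Syllabifying with onset maximization leaves /j/, /m/ stranded (no codas are permitted; onsets may contain at most 2 consonants).
Each unlicensed consonant is deleted: /j/, /m/.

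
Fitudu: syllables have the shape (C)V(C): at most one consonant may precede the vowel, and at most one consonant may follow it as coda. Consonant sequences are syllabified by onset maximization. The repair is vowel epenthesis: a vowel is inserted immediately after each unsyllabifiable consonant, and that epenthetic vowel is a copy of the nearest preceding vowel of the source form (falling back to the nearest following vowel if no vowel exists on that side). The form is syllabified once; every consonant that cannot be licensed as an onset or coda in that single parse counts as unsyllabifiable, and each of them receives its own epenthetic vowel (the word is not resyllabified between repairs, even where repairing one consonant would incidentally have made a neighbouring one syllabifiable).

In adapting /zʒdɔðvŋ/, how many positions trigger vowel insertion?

The unsyllabifiable consonants are /z/, /ʒ/, /v/, /ŋ/; each receives one epenthetic vowel.

4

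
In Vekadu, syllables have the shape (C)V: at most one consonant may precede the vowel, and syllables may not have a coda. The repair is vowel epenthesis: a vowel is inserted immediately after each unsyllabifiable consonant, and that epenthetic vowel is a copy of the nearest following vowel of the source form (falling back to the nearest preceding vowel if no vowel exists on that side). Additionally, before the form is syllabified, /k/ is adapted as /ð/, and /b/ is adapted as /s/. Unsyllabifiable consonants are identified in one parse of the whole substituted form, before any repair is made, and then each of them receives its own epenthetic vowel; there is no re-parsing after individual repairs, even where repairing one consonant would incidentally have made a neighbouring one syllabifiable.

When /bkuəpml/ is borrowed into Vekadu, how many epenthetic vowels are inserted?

After substitution the input is /sðuəpml/.
The unsyllabifiable consonants are /s/, /p/, /m/, /l/; each receives one epenthetic vowel.

4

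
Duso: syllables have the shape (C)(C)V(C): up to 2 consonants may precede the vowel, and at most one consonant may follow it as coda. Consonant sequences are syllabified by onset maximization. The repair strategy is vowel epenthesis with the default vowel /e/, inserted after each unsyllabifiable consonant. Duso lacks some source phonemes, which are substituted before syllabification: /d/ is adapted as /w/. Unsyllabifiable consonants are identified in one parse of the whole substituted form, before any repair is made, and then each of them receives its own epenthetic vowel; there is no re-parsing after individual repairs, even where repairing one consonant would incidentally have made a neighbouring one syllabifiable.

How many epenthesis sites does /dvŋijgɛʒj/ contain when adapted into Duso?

After substitution the input is /wvŋijgɛʒj/.
The unsyllabifiable consonants are /w/, /j/; each receives one epenthetic vowel.

2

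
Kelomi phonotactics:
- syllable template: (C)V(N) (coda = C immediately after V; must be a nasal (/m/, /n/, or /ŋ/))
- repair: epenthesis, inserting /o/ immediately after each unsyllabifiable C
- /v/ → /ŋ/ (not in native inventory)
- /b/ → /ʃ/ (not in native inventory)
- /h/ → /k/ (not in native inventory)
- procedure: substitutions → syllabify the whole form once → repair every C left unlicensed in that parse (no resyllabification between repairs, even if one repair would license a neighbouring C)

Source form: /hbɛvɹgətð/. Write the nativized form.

Substitution: /h/ → /k/, /b/ → /ʃ/, /v/ → /ŋ/, giving /kʃɛŋɹgətð/.
Under (C)V(N), the unsyllabifiable consonants are /k/, /ɹ/, /t/, /ð/ (only a nasal (/m/, /n/, or /ŋ/) is licensed in coda position; onsets are limited to one consonant).
Inserting the epenthetic vowel yields /k/ → /ko/, /ɹ/ → /ɹo/, /t/ → /to/, /ð/ → /ðo/.

koʃɛŋɹogətoðo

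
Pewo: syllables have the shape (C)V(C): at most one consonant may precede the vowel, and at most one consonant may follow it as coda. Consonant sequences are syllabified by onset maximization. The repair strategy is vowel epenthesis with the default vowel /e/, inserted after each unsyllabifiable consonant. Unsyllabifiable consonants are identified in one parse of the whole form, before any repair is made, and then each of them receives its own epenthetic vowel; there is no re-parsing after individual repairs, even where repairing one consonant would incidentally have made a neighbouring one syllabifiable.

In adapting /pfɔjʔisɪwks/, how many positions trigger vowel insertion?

3

The unsyllabifiable consonants are /p/, /k/, /s/; each receives one epenthetic vowel.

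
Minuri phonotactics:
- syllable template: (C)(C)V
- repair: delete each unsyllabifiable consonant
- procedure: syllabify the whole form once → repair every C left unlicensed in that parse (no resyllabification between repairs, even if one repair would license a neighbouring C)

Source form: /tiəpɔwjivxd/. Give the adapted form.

Syllabifying with onset maximization leaves /v/, /x/, /d/ stranded (no codas are permitted; onsets may contain at most 2 consonants).
Deletion applies to /v/, /x/, /d/.

tiəpɔwji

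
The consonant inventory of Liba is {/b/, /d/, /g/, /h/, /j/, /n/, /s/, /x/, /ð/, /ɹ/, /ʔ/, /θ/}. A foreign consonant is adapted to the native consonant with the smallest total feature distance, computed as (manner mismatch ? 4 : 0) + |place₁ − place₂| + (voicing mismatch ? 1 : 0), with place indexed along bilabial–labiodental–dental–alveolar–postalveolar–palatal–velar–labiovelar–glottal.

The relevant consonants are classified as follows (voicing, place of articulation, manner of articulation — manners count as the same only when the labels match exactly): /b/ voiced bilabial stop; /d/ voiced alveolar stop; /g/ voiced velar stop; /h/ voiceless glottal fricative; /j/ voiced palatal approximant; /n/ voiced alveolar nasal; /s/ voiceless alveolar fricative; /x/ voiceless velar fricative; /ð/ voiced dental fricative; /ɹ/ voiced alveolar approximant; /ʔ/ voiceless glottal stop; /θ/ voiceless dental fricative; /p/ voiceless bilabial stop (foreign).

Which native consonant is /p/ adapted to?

/b/ is closest: same manner (stop), place distance 0 (bilabial→bilabial), voicing differs (+1); total 1. Next closest is /d/ at distance 4.

b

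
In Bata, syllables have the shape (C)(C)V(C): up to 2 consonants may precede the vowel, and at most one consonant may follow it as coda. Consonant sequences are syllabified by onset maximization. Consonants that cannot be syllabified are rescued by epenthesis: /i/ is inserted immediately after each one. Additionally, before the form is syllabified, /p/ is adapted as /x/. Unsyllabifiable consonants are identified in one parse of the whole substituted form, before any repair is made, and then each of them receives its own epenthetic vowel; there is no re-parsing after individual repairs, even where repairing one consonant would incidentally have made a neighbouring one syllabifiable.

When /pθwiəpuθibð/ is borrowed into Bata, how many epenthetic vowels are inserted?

After substitution the input is /xθwiəxuθibð/.
The unsyllabifiable consonants are /x/, /ð/; each receives one epenthetic vowel.

2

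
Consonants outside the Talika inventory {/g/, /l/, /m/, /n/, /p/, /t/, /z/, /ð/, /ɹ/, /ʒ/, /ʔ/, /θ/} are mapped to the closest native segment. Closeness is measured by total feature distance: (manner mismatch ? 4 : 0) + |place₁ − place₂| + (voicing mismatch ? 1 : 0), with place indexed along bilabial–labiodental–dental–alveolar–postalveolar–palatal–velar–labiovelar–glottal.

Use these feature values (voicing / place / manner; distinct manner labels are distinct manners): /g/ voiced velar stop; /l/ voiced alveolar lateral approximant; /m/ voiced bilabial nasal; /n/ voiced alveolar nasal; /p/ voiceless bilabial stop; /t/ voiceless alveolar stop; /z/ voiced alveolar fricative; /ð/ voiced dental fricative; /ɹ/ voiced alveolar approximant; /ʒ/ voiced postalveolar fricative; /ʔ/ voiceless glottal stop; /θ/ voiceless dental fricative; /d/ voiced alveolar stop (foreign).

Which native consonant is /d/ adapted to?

t

/t/ is closest: same manner (stop), place distance 0 (alveolar→alveolar), voicing differs (+1); total 1. Next closest is /g/ at distance 3.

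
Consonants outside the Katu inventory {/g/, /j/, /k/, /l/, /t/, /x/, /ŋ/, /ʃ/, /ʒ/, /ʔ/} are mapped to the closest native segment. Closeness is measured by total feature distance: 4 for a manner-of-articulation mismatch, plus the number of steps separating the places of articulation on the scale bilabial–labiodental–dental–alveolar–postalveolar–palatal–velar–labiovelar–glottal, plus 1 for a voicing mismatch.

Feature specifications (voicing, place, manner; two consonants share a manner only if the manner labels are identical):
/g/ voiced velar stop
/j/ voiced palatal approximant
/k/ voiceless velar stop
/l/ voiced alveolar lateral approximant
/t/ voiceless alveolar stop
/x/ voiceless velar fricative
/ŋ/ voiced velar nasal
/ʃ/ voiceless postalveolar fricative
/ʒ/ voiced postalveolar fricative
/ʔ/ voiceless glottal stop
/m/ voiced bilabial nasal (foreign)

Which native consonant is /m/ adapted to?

ŋ

/ŋ/ is closest: same manner (nasal), place distance 6 (bilabial→velar), same voicing; total 6. Next closest is /l/ at distance 7.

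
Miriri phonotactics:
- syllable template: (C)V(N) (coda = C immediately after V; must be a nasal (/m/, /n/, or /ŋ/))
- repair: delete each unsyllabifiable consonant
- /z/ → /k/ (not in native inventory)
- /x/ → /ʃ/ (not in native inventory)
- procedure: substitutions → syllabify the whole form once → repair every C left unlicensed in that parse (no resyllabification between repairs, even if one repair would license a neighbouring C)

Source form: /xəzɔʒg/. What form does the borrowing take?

ʃəkɔ

Substitution: /x/ → /ʃ/, /z/ → /k/, giving /ʃəkɔʒg/.
Under (C)V(N), the unsyllabifiable consonants are /ʒ/, /g/ (only a nasal (/m/, /n/, or /ŋ/) is licensed in coda position; onsets are limited to one consonant).
Deletion applies to /ʒ/, /g/.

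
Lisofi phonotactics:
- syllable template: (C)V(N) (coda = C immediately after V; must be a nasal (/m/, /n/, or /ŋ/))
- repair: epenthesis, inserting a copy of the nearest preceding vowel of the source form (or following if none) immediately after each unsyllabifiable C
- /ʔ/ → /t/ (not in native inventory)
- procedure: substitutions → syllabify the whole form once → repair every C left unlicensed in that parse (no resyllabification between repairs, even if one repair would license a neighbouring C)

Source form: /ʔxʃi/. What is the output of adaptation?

tixiʃi

Substitution: /ʔ/ → /t/, giving /txʃi/.
The consonants /t/, /x/ cannot be parsed into a legal (C)V(N) syllable (only a nasal (/m/, /n/, or /ŋ/) is licensed in coda position; onsets are limited to one consonant).
Each unlicensed consonant becomes the onset of a new syllable: /t/ → /ti/, /x/ → /xi/.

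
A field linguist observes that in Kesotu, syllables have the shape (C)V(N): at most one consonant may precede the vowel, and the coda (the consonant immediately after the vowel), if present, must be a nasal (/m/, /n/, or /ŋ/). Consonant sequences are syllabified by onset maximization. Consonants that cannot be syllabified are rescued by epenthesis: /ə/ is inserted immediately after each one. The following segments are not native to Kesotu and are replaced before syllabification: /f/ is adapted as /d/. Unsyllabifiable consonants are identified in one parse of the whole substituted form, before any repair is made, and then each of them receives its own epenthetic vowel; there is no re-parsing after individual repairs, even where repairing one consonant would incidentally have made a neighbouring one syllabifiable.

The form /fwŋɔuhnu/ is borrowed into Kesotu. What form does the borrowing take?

Substitution: /f/ → /d/, giving /dwŋɔuhnu/.
The consonants /d/, /w/, /h/ cannot be parsed into a legal (C)V(N) syllable (only a nasal (/m/, /n/, or /ŋ/) is licensed in coda position; onsets are limited to one consonant).
Each unlicensed consonant becomes the onset of a new syllable: /d/ → /də/, /w/ → /wə/, /h/ → /hə/.

dəwəŋɔuhənu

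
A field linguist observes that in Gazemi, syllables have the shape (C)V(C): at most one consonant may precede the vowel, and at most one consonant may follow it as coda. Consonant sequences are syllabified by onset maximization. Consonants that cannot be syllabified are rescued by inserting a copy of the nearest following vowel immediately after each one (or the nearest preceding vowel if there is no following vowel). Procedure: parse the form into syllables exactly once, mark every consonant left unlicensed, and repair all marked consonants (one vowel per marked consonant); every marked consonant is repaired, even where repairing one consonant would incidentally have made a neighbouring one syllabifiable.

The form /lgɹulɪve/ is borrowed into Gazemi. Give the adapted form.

The consonants /l/, /g/ cannot be parsed into a legal (C)V(C) syllable (at most one coda consonant is licensed; onsets are limited to one consonant).
Epenthesis after each stranded consonant: /l/ → /lu/, /g/ → /gu/.

luguɹulɪve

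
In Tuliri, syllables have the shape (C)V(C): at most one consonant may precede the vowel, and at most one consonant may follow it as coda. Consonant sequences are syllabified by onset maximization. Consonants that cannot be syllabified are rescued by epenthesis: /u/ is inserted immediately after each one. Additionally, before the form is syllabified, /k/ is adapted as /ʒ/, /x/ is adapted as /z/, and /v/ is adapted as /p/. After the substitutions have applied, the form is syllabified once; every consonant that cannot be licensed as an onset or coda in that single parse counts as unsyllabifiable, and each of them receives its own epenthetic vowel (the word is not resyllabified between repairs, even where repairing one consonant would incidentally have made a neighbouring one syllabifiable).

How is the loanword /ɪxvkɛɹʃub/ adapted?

ɪzpuʒɛɹʃub

Substitution: /x/ → /z/, /v/ → /p/, /k/ → /ʒ/, giving /ɪzpʒɛɹʃub/.
The consonants /p/ cannot be parsed into a legal (C)V(C) syllable (at most one coda consonant is licensed; onsets are limited to one consonant).
Each unlicensed consonant becomes the onset of a new syllable: /p/ → /pu/.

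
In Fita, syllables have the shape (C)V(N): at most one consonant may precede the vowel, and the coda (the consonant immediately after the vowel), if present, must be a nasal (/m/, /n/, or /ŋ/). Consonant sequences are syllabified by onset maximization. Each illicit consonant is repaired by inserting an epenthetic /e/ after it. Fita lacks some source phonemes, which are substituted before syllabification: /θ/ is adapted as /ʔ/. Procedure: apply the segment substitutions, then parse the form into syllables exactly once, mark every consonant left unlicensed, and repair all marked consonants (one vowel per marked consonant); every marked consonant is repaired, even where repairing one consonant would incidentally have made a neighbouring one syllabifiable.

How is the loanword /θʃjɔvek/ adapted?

ʔeʃejɔveke

Substitution: /θ/ → /ʔ/, giving /ʔʃjɔvek/.
The consonants /ʔ/, /ʃ/, /k/ cannot be parsed into a legal (C)V(N) syllable (only a nasal (/m/, /n/, or /ŋ/) is licensed in coda position; onsets are limited to one consonant).
Each unlicensed consonant becomes the onset of a new syllable: /ʔ/ → /ʔe/, /ʃ/ → /ʃe/, /k/ → /ke/.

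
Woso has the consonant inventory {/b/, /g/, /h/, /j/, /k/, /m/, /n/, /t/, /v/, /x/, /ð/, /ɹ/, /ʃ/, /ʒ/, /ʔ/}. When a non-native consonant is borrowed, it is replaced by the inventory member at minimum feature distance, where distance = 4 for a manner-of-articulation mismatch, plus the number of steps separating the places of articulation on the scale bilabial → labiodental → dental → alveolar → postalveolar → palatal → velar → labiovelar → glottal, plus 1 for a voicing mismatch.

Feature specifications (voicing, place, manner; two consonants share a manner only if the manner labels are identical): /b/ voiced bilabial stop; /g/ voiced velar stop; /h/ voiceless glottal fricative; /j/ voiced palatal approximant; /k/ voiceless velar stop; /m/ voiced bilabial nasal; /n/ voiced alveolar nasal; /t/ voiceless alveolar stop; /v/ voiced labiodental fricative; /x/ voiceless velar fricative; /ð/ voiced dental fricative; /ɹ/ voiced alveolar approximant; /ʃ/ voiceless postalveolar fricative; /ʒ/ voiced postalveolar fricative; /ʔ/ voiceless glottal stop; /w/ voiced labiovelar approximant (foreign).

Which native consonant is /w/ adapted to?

j

/j/ is closest: same manner (approximant), place distance 2 (labiovelar→palatal), same voicing; total 2. Next closest is /ɹ/ at distance 4.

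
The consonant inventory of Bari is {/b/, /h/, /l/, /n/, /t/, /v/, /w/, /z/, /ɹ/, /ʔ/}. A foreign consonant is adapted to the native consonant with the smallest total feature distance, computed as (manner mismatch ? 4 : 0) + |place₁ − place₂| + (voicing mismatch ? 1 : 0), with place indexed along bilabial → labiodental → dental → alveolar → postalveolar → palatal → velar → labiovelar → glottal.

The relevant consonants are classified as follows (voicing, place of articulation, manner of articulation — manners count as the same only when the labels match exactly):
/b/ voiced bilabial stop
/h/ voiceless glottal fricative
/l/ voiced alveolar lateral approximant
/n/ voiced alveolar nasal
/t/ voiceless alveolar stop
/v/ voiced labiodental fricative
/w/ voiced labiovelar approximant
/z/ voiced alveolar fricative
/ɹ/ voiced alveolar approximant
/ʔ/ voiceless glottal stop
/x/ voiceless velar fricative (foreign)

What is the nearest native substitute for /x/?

h

/h/ is closest: same manner (fricative), place distance 2 (velar→glottal), same voicing; total 2. Next closest is /z/ at distance 4.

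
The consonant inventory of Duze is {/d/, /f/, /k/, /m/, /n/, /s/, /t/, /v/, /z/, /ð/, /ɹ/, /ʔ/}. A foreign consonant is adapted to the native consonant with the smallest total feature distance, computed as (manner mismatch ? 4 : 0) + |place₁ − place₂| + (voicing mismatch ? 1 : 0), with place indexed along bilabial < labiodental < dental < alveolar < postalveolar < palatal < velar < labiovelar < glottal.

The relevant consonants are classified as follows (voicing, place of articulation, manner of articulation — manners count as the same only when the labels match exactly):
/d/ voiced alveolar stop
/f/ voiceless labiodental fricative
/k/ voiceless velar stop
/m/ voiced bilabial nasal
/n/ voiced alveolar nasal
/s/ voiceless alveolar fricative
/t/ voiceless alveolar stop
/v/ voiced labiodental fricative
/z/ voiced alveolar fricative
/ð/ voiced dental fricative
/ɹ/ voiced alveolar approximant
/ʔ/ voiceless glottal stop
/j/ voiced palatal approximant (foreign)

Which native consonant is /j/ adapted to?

ɹ

/ɹ/ is closest: same manner (approximant), place distance 2 (palatal→alveolar), same voicing; total 2. Next closest is /d/ at distance 6.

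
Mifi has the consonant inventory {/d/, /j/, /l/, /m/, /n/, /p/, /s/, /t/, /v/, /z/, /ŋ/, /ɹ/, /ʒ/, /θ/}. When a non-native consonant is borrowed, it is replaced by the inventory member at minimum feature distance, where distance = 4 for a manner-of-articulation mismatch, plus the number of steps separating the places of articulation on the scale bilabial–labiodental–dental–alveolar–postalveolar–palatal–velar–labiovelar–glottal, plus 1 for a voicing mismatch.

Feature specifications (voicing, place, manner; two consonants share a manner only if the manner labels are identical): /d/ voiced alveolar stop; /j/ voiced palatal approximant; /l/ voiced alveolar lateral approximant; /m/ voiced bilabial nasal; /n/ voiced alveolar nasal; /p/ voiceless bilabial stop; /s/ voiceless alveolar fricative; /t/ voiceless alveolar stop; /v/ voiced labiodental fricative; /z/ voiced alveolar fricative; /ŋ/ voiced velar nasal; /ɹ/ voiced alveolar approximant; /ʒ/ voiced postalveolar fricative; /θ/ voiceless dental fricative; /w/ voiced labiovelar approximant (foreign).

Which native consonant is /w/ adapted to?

/j/ is closest: same manner (approximant), place distance 2 (labiovelar→palatal), same voicing; total 2. Next closest is /ɹ/ at distance 4.

j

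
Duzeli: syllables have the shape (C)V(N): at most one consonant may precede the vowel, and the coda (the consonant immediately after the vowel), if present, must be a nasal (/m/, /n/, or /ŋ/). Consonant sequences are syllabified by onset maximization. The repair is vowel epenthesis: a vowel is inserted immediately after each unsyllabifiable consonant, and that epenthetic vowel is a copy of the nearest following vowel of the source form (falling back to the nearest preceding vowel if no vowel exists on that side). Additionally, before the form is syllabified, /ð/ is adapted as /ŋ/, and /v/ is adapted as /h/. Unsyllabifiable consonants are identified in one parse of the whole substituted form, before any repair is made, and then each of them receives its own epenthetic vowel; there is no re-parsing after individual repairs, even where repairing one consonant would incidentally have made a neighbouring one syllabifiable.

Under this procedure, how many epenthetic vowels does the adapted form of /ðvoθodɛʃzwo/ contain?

3

After substitution the input is /ŋhoθodɛʃzwo/.
The unsyllabifiable consonants are /ŋ/, /ʃ/, /z/; each receives one epenthetic vowel.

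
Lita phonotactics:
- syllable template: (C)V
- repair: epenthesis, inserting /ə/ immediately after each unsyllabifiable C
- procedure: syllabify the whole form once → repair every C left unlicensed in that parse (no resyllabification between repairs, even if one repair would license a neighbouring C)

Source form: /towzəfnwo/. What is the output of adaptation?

The consonants /w/, /f/, /n/ cannot be parsed into a legal (C)V syllable (no codas are permitted; onsets are limited to one consonant).
Inserting the epenthetic vowel yields /w/ → /wə/, /f/ → /fə/, /n/ → /nə/.

towəzəfənəwo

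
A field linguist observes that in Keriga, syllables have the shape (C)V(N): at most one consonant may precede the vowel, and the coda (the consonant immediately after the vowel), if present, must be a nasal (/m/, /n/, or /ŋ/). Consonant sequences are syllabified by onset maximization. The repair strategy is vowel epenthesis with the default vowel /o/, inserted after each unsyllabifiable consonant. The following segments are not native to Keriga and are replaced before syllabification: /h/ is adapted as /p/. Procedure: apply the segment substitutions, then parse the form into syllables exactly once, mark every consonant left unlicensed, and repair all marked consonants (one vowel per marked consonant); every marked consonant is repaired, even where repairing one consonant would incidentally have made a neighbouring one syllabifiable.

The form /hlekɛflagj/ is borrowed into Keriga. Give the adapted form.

Substitution: /h/ → /p/, giving /plekɛflagj/.
Syllabifying with onset maximization leaves /p/, /f/, /g/, /j/ stranded (only a nasal (/m/, /n/, or /ŋ/) is licensed in coda position; onsets are limited to one consonant).
Epenthesis after each stranded consonant: /p/ → /po/, /f/ → /fo/, /g/ → /go/, /j/ → /jo/.

polekɛfolagojo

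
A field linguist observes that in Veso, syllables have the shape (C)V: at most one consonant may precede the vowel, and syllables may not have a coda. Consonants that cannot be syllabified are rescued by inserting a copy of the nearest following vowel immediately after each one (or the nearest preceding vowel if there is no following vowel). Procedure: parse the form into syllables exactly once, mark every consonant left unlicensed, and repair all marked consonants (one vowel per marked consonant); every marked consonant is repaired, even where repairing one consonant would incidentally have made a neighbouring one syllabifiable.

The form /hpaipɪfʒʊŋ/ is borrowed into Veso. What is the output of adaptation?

hapaipɪfʊʒʊŋʊ

Under (C)V, the unsyllabifiable consonants are /h/, /f/, /ŋ/ (no codas are permitted; onsets are limited to one consonant).
Epenthesis after each stranded consonant: /h/ → /ha/, /f/ → /fʊ/, /ŋ/ → /ŋʊ/.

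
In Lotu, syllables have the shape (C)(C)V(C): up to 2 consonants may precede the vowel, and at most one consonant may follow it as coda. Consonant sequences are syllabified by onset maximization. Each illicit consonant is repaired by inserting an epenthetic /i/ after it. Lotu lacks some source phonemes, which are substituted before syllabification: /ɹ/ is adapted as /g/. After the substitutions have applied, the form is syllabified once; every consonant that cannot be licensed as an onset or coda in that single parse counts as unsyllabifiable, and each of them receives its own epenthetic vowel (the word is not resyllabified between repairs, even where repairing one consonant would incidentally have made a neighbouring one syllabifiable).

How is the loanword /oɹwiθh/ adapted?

ogwiθhi

Substitution: /ɹ/ → /g/, giving /ogwiθh/.
The consonants /h/ cannot be parsed into a legal (C)(C)V(C) syllable (at most one coda consonant is licensed; onsets may contain at most 2 consonants).
Inserting the epenthetic vowel yields /h/ → /hi/.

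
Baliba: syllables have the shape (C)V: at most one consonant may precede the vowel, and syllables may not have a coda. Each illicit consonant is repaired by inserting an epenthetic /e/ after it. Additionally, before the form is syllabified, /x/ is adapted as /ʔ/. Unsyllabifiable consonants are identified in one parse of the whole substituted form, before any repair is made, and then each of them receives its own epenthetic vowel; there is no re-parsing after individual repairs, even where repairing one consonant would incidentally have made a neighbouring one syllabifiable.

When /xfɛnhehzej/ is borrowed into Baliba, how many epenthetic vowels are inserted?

After substitution the input is /ʔfɛnhehzej/.
The unsyllabifiable consonants are /ʔ/, /n/, /h/, /j/; each receives one epenthetic vowel.

4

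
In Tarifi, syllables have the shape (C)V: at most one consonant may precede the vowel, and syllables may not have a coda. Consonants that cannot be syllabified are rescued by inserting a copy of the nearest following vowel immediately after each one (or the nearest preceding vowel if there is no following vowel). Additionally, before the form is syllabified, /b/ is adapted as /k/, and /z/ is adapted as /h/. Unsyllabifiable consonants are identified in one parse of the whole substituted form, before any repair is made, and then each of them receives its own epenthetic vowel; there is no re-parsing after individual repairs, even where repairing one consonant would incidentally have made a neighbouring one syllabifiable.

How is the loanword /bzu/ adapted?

kuhu

Substitution: /b/ → /k/, /z/ → /h/, giving /khu/.
The consonants /k/ cannot be parsed into a legal (C)V syllable (no codas are permitted; onsets are limited to one consonant).
Each unlicensed consonant becomes the onset of a new syllable: /k/ → /ku/.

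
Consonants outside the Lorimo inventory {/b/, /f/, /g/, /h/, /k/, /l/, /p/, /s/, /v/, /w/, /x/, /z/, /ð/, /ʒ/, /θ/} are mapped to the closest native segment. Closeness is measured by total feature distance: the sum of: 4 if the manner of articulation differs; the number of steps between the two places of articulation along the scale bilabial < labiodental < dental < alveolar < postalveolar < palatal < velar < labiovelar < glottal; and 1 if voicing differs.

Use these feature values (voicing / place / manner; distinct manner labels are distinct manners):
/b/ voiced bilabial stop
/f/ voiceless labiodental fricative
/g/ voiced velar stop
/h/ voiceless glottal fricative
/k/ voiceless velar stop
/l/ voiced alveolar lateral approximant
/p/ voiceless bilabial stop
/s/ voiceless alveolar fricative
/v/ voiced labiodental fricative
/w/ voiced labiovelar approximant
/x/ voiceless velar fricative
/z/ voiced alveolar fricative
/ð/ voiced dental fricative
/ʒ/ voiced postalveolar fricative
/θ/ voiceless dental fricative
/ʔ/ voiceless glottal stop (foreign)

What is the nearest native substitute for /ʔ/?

/k/ is closest: same manner (stop), place distance 2 (glottal→velar), same voicing; total 2. Next closest is /g/ at distance 3.

k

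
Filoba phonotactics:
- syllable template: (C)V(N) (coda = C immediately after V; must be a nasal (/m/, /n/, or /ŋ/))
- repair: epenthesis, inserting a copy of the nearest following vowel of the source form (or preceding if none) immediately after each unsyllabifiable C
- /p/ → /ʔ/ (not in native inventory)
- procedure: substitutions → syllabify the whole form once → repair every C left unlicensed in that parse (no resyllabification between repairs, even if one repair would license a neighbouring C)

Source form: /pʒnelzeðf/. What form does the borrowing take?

ʔeʒenelezeðefe

Substitution: /p/ → /ʔ/, giving /ʔʒnelzeðf/.
Syllabifying with onset maximization leaves /ʔ/, /ʒ/, /l/, /ð/, /f/ stranded (only a nasal (/m/, /n/, or /ŋ/) is licensed in coda position; onsets are limited to one consonant).
Inserting the epenthetic vowel yields /ʔ/ → /ʔe/, /ʒ/ → /ʒe/, /l/ → /le/, /ð/ → /ðe/, /f/ → /fe/.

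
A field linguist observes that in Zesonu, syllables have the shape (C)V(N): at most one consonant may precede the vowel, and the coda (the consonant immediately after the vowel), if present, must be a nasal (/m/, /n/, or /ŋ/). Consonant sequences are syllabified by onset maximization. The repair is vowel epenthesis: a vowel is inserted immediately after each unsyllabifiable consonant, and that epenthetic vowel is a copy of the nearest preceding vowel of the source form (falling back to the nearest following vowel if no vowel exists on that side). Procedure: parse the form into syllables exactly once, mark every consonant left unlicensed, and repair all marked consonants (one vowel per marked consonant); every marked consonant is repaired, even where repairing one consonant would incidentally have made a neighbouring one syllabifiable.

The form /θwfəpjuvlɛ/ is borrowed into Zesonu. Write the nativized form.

θəwəfəpəjuvulɛ

Under (C)V(N), the unsyllabifiable consonants are /θ/, /w/, /p/, /v/ (only a nasal (/m/, /n/, or /ŋ/) is licensed in coda position; onsets are limited to one consonant).
Epenthesis after each stranded consonant: /θ/ → /θə/, /w/ → /wə/, /p/ → /pə/, /v/ → /vu/.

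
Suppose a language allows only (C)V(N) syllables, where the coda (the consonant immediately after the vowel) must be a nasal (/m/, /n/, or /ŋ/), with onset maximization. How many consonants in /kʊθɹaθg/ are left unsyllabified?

Syllabifying with onset maximization leaves /θ/, /θ/, /g/ stranded (only a nasal (/m/, /n/, or /ŋ/) is licensed in coda position; onsets are limited to one consonant).

3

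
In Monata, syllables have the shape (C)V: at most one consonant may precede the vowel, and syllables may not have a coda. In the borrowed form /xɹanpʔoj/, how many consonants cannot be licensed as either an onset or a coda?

4

The consonants /x/, /n/, /p/, /j/ cannot be parsed into a legal (C)V syllable (no codas are permitted; onsets are limited to one consonant).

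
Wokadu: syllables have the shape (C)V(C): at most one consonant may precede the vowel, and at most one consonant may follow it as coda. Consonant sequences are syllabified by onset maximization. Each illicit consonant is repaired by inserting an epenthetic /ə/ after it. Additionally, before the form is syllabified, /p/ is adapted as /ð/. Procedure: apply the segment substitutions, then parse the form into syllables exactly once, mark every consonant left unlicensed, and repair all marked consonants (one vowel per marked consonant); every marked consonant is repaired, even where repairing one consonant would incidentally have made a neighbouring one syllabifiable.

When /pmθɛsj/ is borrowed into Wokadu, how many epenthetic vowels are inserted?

3

After substitution the input is /ðmθɛsj/.
The unsyllabifiable consonants are /ð/, /m/, /j/; each receives one epenthetic vowel.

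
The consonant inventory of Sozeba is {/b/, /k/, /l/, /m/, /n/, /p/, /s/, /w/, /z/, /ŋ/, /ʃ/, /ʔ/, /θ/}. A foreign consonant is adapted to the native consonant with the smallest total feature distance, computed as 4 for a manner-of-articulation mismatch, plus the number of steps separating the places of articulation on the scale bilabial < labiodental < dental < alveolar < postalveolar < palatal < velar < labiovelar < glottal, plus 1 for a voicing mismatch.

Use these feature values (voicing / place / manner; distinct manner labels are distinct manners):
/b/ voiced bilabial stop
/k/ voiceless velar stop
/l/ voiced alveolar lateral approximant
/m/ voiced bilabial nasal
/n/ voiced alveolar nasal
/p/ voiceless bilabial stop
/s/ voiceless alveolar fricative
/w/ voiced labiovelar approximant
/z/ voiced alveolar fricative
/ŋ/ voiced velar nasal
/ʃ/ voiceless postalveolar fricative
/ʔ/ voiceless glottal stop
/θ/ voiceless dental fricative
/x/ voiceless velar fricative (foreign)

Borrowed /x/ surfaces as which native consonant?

ʃ

/ʃ/ is closest: same manner (fricative), place distance 2 (velar→postalveolar), same voicing; total 2. Next closest is /s/ at distance 3.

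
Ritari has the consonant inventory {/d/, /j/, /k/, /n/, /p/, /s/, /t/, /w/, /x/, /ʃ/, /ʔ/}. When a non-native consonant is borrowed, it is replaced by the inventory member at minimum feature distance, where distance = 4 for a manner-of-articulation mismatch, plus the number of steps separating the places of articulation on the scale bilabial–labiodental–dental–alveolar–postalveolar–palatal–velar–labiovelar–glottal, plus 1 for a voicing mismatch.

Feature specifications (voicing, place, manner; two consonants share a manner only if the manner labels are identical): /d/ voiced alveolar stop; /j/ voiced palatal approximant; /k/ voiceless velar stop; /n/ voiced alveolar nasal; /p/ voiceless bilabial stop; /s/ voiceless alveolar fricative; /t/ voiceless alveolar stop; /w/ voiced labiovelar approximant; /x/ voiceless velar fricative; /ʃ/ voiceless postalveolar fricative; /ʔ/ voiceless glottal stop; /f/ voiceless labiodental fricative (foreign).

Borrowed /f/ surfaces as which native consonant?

/s/ is closest: same manner (fricative), place distance 2 (labiodental→alveolar), same voicing; total 2. Next closest is /ʃ/ at distance 3.

s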